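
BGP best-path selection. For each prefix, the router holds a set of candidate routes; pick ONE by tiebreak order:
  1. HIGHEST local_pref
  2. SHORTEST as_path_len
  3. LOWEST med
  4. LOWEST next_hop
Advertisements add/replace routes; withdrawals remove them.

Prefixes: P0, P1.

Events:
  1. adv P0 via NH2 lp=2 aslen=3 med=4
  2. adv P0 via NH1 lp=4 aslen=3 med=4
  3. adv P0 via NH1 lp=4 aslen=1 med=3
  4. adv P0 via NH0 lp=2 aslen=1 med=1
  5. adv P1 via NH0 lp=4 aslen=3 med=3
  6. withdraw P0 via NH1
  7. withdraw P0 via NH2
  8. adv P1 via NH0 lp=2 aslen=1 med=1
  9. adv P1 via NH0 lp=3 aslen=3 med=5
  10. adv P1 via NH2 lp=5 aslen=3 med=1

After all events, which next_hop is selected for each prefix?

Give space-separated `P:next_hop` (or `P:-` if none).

Op 1: best P0=NH2 P1=-
Op 2: best P0=NH1 P1=-
Op 3: best P0=NH1 P1=-
Op 4: best P0=NH1 P1=-
Op 5: best P0=NH1 P1=NH0
Op 6: best P0=NH0 P1=NH0
Op 7: best P0=NH0 P1=NH0
Op 8: best P0=NH0 P1=NH0
Op 9: best P0=NH0 P1=NH0
Op 10: best P0=NH0 P1=NH2

Answer: P0:NH0 P1:NH2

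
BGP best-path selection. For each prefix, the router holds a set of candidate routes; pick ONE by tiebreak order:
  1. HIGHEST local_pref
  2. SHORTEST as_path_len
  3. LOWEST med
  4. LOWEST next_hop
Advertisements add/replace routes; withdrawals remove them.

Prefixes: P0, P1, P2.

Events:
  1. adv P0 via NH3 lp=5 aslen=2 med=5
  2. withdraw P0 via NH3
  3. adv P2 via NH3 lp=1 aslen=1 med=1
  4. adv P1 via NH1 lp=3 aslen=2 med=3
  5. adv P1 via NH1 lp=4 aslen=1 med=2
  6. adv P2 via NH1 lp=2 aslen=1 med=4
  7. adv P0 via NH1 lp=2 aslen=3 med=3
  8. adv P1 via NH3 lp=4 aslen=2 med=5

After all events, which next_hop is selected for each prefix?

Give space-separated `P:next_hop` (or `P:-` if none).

Answer: P0:NH1 P1:NH1 P2:NH1

Derivation:
Op 1: best P0=NH3 P1=- P2=-
Op 2: best P0=- P1=- P2=-
Op 3: best P0=- P1=- P2=NH3
Op 4: best P0=- P1=NH1 P2=NH3
Op 5: best P0=- P1=NH1 P2=NH3
Op 6: best P0=- P1=NH1 P2=NH1
Op 7: best P0=NH1 P1=NH1 P2=NH1
Op 8: best P0=NH1 P1=NH1 P2=NH1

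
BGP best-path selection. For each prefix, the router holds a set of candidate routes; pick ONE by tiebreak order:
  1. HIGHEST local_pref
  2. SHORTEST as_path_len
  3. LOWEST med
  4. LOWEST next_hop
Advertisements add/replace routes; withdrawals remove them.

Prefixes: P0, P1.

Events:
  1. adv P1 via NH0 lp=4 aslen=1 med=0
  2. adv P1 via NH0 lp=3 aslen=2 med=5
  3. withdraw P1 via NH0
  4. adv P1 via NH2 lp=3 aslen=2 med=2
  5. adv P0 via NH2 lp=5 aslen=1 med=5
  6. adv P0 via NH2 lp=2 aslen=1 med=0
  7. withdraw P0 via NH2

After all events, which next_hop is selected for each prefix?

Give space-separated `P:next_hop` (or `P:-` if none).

Op 1: best P0=- P1=NH0
Op 2: best P0=- P1=NH0
Op 3: best P0=- P1=-
Op 4: best P0=- P1=NH2
Op 5: best P0=NH2 P1=NH2
Op 6: best P0=NH2 P1=NH2
Op 7: best P0=- P1=NH2

Answer: P0:- P1:NH2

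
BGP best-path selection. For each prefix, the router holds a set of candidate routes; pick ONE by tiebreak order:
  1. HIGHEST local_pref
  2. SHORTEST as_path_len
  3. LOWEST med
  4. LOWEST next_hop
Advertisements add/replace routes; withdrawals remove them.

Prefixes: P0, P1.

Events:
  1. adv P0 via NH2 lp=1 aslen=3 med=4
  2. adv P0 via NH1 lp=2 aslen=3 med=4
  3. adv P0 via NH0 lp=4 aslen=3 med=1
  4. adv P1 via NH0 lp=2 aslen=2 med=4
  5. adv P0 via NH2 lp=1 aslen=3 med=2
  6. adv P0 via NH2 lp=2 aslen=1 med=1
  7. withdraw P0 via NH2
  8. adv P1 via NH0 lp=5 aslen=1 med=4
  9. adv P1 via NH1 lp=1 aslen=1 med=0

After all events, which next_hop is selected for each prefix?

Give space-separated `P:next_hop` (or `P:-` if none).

Op 1: best P0=NH2 P1=-
Op 2: best P0=NH1 P1=-
Op 3: best P0=NH0 P1=-
Op 4: best P0=NH0 P1=NH0
Op 5: best P0=NH0 P1=NH0
Op 6: best P0=NH0 P1=NH0
Op 7: best P0=NH0 P1=NH0
Op 8: best P0=NH0 P1=NH0
Op 9: best P0=NH0 P1=NH0

Answer: P0:NH0 P1:NH0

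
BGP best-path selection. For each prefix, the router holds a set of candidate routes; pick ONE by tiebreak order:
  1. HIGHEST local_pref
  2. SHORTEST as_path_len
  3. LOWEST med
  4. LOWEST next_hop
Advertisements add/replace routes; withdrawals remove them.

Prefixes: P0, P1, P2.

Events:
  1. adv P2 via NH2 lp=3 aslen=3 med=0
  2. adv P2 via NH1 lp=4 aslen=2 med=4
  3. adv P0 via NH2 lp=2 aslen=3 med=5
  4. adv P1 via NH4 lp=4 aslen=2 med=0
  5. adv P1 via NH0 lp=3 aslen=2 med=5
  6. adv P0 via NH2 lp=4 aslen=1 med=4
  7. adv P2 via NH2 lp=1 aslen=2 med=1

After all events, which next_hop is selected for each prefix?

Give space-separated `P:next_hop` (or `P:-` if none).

Op 1: best P0=- P1=- P2=NH2
Op 2: best P0=- P1=- P2=NH1
Op 3: best P0=NH2 P1=- P2=NH1
Op 4: best P0=NH2 P1=NH4 P2=NH1
Op 5: best P0=NH2 P1=NH4 P2=NH1
Op 6: best P0=NH2 P1=NH4 P2=NH1
Op 7: best P0=NH2 P1=NH4 P2=NH1

Answer: P0:NH2 P1:NH4 P2:NH1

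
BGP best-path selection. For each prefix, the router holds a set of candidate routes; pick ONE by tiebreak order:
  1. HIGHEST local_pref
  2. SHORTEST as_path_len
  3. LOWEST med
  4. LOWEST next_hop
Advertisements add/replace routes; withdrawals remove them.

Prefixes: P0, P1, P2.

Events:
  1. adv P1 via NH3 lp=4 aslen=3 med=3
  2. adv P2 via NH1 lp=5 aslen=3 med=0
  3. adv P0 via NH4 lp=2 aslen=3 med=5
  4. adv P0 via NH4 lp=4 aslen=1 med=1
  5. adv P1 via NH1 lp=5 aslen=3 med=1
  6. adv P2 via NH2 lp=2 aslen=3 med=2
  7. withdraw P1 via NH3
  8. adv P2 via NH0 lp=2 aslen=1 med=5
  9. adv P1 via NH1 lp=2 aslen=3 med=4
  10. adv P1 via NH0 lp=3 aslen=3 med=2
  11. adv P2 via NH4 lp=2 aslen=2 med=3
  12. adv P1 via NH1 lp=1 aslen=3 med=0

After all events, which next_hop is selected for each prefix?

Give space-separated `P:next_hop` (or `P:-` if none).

Op 1: best P0=- P1=NH3 P2=-
Op 2: best P0=- P1=NH3 P2=NH1
Op 3: best P0=NH4 P1=NH3 P2=NH1
Op 4: best P0=NH4 P1=NH3 P2=NH1
Op 5: best P0=NH4 P1=NH1 P2=NH1
Op 6: best P0=NH4 P1=NH1 P2=NH1
Op 7: best P0=NH4 P1=NH1 P2=NH1
Op 8: best P0=NH4 P1=NH1 P2=NH1
Op 9: best P0=NH4 P1=NH1 P2=NH1
Op 10: best P0=NH4 P1=NH0 P2=NH1
Op 11: best P0=NH4 P1=NH0 P2=NH1
Op 12: best P0=NH4 P1=NH0 P2=NH1

Answer: P0:NH4 P1:NH0 P2:NH1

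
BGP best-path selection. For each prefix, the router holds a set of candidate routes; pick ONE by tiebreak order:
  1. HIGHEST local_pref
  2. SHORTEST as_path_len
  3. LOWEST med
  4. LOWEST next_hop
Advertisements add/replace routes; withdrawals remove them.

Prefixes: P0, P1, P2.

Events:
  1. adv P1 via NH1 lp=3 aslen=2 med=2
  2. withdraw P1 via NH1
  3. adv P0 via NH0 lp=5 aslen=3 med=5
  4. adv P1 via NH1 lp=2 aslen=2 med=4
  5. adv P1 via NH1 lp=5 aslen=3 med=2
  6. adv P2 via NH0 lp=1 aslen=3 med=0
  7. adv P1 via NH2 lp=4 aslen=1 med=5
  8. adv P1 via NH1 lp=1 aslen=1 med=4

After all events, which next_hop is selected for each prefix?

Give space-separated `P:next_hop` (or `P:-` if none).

Op 1: best P0=- P1=NH1 P2=-
Op 2: best P0=- P1=- P2=-
Op 3: best P0=NH0 P1=- P2=-
Op 4: best P0=NH0 P1=NH1 P2=-
Op 5: best P0=NH0 P1=NH1 P2=-
Op 6: best P0=NH0 P1=NH1 P2=NH0
Op 7: best P0=NH0 P1=NH1 P2=NH0
Op 8: best P0=NH0 P1=NH2 P2=NH0

Answer: P0:NH0 P1:NH2 P2:NH0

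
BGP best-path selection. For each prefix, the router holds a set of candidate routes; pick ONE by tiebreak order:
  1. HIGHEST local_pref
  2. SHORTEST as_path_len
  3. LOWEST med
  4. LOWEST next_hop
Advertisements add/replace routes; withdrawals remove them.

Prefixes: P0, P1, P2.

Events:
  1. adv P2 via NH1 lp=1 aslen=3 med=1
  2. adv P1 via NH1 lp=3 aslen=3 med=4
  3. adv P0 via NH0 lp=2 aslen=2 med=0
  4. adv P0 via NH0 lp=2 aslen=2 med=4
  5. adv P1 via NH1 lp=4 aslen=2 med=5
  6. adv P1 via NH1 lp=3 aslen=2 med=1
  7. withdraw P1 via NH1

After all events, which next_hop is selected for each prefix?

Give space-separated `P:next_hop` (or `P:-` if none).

Op 1: best P0=- P1=- P2=NH1
Op 2: best P0=- P1=NH1 P2=NH1
Op 3: best P0=NH0 P1=NH1 P2=NH1
Op 4: best P0=NH0 P1=NH1 P2=NH1
Op 5: best P0=NH0 P1=NH1 P2=NH1
Op 6: best P0=NH0 P1=NH1 P2=NH1
Op 7: best P0=NH0 P1=- P2=NH1

Answer: P0:NH0 P1:- P2:NH1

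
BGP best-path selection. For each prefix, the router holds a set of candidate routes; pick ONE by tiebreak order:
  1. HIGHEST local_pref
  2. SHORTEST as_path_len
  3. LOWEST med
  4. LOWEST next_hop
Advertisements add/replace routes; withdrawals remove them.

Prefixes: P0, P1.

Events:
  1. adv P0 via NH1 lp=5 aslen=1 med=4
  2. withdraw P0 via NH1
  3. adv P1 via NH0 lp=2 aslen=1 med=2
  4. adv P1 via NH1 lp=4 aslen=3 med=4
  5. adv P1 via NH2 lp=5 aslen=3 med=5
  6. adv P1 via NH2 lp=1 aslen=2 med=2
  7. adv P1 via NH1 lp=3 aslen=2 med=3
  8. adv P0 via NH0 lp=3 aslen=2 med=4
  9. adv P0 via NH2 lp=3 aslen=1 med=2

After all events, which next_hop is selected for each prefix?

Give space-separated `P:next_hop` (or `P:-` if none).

Answer: P0:NH2 P1:NH1

Derivation:
Op 1: best P0=NH1 P1=-
Op 2: best P0=- P1=-
Op 3: best P0=- P1=NH0
Op 4: best P0=- P1=NH1
Op 5: best P0=- P1=NH2
Op 6: best P0=- P1=NH1
Op 7: best P0=- P1=NH1
Op 8: best P0=NH0 P1=NH1
Op 9: best P0=NH2 P1=NH1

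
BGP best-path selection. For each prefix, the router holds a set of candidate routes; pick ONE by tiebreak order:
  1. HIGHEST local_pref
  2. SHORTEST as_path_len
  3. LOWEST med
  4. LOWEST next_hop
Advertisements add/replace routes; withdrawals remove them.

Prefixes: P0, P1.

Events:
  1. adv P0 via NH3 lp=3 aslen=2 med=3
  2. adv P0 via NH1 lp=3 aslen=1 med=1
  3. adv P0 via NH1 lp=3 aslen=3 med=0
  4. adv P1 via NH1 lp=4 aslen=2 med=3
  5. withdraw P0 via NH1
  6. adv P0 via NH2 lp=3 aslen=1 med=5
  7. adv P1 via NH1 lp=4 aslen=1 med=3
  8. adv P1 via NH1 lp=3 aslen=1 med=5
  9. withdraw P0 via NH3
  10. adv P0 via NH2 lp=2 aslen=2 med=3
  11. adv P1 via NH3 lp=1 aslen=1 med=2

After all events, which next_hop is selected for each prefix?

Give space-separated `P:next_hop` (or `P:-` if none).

Answer: P0:NH2 P1:NH1

Derivation:
Op 1: best P0=NH3 P1=-
Op 2: best P0=NH1 P1=-
Op 3: best P0=NH3 P1=-
Op 4: best P0=NH3 P1=NH1
Op 5: best P0=NH3 P1=NH1
Op 6: best P0=NH2 P1=NH1
Op 7: best P0=NH2 P1=NH1
Op 8: best P0=NH2 P1=NH1
Op 9: best P0=NH2 P1=NH1
Op 10: best P0=NH2 P1=NH1
Op 11: best P0=NH2 P1=NH1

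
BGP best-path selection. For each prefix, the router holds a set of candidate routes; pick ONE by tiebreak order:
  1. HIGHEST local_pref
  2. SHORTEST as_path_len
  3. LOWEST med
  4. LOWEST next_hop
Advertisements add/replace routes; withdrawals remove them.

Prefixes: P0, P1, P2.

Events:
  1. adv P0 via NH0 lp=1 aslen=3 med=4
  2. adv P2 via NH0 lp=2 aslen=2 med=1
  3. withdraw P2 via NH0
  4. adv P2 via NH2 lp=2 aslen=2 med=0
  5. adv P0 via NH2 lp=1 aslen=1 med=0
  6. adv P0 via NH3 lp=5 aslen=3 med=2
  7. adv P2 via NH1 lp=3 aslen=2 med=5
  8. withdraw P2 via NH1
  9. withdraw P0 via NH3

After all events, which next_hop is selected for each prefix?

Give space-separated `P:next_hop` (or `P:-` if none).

Op 1: best P0=NH0 P1=- P2=-
Op 2: best P0=NH0 P1=- P2=NH0
Op 3: best P0=NH0 P1=- P2=-
Op 4: best P0=NH0 P1=- P2=NH2
Op 5: best P0=NH2 P1=- P2=NH2
Op 6: best P0=NH3 P1=- P2=NH2
Op 7: best P0=NH3 P1=- P2=NH1
Op 8: best P0=NH3 P1=- P2=NH2
Op 9: best P0=NH2 P1=- P2=NH2

Answer: P0:NH2 P1:- P2:NH2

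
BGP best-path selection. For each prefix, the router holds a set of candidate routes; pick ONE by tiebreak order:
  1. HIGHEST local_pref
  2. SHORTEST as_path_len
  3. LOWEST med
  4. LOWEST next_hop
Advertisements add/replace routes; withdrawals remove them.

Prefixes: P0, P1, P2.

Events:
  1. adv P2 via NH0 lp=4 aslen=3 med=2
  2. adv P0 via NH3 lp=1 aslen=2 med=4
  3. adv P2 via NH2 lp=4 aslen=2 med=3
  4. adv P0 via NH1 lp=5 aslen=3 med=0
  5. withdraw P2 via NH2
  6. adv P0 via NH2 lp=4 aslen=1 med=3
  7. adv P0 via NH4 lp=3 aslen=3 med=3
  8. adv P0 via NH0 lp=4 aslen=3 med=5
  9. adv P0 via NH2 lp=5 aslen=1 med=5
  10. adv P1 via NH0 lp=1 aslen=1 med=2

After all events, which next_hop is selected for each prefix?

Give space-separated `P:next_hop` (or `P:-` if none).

Answer: P0:NH2 P1:NH0 P2:NH0

Derivation:
Op 1: best P0=- P1=- P2=NH0
Op 2: best P0=NH3 P1=- P2=NH0
Op 3: best P0=NH3 P1=- P2=NH2
Op 4: best P0=NH1 P1=- P2=NH2
Op 5: best P0=NH1 P1=- P2=NH0
Op 6: best P0=NH1 P1=- P2=NH0
Op 7: best P0=NH1 P1=- P2=NH0
Op 8: best P0=NH1 P1=- P2=NH0
Op 9: best P0=NH2 P1=- P2=NH0
Op 10: best P0=NH2 P1=NH0 P2=NH0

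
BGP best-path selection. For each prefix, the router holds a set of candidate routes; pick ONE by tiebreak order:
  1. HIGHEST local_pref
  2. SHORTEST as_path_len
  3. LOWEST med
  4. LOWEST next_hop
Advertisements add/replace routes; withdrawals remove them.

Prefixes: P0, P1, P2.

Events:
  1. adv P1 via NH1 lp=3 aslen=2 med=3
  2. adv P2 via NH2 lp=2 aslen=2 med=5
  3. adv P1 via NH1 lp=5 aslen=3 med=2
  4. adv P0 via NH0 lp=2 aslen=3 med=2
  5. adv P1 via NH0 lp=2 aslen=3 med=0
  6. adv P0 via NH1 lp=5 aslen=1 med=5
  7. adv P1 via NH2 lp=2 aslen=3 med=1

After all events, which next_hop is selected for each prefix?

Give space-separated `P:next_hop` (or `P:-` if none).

Op 1: best P0=- P1=NH1 P2=-
Op 2: best P0=- P1=NH1 P2=NH2
Op 3: best P0=- P1=NH1 P2=NH2
Op 4: best P0=NH0 P1=NH1 P2=NH2
Op 5: best P0=NH0 P1=NH1 P2=NH2
Op 6: best P0=NH1 P1=NH1 P2=NH2
Op 7: best P0=NH1 P1=NH1 P2=NH2

Answer: P0:NH1 P1:NH1 P2:NH2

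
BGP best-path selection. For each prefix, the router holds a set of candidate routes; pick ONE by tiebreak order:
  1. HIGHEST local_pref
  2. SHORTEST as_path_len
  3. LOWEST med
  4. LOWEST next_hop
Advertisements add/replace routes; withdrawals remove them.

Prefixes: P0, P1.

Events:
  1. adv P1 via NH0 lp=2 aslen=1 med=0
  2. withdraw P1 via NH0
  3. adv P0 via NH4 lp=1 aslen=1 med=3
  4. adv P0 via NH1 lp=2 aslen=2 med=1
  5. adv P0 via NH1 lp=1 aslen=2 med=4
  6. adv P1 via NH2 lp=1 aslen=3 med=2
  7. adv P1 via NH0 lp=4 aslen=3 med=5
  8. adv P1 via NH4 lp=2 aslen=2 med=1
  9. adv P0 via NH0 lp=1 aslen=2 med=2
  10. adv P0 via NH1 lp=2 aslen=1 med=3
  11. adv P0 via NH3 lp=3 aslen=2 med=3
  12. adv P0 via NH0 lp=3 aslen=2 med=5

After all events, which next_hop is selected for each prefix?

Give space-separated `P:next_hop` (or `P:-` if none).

Op 1: best P0=- P1=NH0
Op 2: best P0=- P1=-
Op 3: best P0=NH4 P1=-
Op 4: best P0=NH1 P1=-
Op 5: best P0=NH4 P1=-
Op 6: best P0=NH4 P1=NH2
Op 7: best P0=NH4 P1=NH0
Op 8: best P0=NH4 P1=NH0
Op 9: best P0=NH4 P1=NH0
Op 10: best P0=NH1 P1=NH0
Op 11: best P0=NH3 P1=NH0
Op 12: best P0=NH3 P1=NH0

Answer: P0:NH3 P1:NH0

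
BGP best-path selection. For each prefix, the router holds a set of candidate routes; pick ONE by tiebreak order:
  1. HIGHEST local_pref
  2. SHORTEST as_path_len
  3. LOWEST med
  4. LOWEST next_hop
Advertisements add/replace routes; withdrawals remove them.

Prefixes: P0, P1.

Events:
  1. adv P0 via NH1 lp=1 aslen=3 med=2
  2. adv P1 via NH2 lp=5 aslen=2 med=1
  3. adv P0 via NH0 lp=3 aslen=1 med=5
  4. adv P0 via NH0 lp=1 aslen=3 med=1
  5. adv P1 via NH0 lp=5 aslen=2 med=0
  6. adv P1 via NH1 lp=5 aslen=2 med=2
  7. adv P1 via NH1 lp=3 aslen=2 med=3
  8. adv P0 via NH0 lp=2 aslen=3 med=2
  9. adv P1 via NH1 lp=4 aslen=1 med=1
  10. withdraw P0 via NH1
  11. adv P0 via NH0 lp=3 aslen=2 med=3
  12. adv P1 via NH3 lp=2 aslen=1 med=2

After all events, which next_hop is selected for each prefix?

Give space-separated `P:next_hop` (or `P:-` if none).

Answer: P0:NH0 P1:NH0

Derivation:
Op 1: best P0=NH1 P1=-
Op 2: best P0=NH1 P1=NH2
Op 3: best P0=NH0 P1=NH2
Op 4: best P0=NH0 P1=NH2
Op 5: best P0=NH0 P1=NH0
Op 6: best P0=NH0 P1=NH0
Op 7: best P0=NH0 P1=NH0
Op 8: best P0=NH0 P1=NH0
Op 9: best P0=NH0 P1=NH0
Op 10: best P0=NH0 P1=NH0
Op 11: best P0=NH0 P1=NH0
Op 12: best P0=NH0 P1=NH0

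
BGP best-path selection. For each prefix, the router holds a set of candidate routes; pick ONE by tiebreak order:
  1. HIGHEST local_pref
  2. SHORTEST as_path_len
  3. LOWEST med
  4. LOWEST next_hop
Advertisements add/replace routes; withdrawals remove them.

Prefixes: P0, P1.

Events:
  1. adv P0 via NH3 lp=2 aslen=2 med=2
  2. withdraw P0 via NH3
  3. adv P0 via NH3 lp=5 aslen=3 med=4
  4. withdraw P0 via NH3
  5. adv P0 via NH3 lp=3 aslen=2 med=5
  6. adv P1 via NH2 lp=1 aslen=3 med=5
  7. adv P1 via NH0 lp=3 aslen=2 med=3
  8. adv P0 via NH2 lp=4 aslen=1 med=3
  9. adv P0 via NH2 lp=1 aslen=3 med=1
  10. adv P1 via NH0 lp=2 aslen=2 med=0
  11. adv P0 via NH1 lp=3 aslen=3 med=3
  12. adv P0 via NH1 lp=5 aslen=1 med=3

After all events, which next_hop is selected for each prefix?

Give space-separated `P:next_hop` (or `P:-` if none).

Op 1: best P0=NH3 P1=-
Op 2: best P0=- P1=-
Op 3: best P0=NH3 P1=-
Op 4: best P0=- P1=-
Op 5: best P0=NH3 P1=-
Op 6: best P0=NH3 P1=NH2
Op 7: best P0=NH3 P1=NH0
Op 8: best P0=NH2 P1=NH0
Op 9: best P0=NH3 P1=NH0
Op 10: best P0=NH3 P1=NH0
Op 11: best P0=NH3 P1=NH0
Op 12: best P0=NH1 P1=NH0

Answer: P0:NH1 P1:NH0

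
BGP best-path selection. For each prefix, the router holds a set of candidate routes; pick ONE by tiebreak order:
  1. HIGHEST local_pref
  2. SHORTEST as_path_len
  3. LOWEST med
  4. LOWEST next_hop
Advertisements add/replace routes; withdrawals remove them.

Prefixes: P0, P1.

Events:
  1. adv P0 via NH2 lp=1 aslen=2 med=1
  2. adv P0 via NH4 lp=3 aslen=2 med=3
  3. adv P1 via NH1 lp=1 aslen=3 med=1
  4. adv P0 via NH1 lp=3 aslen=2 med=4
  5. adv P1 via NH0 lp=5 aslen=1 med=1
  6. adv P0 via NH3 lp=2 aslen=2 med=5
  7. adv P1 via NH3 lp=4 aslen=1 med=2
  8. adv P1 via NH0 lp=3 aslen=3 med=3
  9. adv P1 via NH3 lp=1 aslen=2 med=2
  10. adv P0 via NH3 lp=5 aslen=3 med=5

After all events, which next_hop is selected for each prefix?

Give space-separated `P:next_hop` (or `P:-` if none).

Answer: P0:NH3 P1:NH0

Derivation:
Op 1: best P0=NH2 P1=-
Op 2: best P0=NH4 P1=-
Op 3: best P0=NH4 P1=NH1
Op 4: best P0=NH4 P1=NH1
Op 5: best P0=NH4 P1=NH0
Op 6: best P0=NH4 P1=NH0
Op 7: best P0=NH4 P1=NH0
Op 8: best P0=NH4 P1=NH3
Op 9: best P0=NH4 P1=NH0
Op 10: best P0=NH3 P1=NH0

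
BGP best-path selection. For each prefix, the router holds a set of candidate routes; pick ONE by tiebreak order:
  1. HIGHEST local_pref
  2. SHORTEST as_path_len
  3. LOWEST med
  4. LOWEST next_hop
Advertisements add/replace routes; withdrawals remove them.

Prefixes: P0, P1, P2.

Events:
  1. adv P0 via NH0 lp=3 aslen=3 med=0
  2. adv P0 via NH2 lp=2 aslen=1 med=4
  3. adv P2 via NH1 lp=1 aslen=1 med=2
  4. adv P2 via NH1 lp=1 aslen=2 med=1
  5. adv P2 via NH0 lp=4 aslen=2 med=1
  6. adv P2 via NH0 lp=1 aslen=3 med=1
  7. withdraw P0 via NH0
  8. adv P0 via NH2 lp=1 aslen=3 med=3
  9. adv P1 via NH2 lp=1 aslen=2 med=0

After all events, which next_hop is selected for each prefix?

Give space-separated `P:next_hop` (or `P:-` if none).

Answer: P0:NH2 P1:NH2 P2:NH1

Derivation:
Op 1: best P0=NH0 P1=- P2=-
Op 2: best P0=NH0 P1=- P2=-
Op 3: best P0=NH0 P1=- P2=NH1
Op 4: best P0=NH0 P1=- P2=NH1
Op 5: best P0=NH0 P1=- P2=NH0
Op 6: best P0=NH0 P1=- P2=NH1
Op 7: best P0=NH2 P1=- P2=NH1
Op 8: best P0=NH2 P1=- P2=NH1
Op 9: best P0=NH2 P1=NH2 P2=NH1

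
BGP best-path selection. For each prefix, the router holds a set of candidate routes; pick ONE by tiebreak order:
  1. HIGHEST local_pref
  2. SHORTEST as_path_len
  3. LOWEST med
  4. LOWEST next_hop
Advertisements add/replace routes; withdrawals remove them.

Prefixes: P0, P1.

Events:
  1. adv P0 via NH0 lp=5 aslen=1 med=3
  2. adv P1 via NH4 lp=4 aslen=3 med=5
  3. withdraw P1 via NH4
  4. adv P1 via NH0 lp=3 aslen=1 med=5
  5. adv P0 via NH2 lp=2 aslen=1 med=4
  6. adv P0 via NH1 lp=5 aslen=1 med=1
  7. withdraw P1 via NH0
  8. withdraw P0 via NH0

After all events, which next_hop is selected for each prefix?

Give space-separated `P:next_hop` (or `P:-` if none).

Answer: P0:NH1 P1:-

Derivation:
Op 1: best P0=NH0 P1=-
Op 2: best P0=NH0 P1=NH4
Op 3: best P0=NH0 P1=-
Op 4: best P0=NH0 P1=NH0
Op 5: best P0=NH0 P1=NH0
Op 6: best P0=NH1 P1=NH0
Op 7: best P0=NH1 P1=-
Op 8: best P0=NH1 P1=-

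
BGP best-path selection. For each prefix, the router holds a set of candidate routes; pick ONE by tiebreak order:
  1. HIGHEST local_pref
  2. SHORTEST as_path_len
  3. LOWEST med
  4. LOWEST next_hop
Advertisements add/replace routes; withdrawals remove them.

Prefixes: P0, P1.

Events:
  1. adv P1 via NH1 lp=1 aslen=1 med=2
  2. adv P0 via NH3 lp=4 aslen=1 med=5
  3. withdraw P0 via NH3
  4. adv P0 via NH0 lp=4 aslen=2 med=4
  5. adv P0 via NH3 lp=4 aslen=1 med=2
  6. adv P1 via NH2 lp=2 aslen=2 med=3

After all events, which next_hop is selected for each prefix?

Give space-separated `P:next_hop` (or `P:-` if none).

Answer: P0:NH3 P1:NH2

Derivation:
Op 1: best P0=- P1=NH1
Op 2: best P0=NH3 P1=NH1
Op 3: best P0=- P1=NH1
Op 4: best P0=NH0 P1=NH1
Op 5: best P0=NH3 P1=NH1
Op 6: best P0=NH3 P1=NH2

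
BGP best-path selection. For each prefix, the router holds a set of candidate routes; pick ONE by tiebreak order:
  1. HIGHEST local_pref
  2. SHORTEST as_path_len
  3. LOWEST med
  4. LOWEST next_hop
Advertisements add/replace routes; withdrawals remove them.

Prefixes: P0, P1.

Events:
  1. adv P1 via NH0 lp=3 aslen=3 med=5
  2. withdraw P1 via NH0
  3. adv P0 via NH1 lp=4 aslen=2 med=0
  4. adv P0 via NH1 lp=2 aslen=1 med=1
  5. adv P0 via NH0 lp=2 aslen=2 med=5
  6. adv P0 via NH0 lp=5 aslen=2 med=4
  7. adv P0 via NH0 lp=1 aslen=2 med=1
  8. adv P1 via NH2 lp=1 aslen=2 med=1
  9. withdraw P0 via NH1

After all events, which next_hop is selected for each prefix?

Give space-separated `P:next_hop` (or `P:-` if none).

Op 1: best P0=- P1=NH0
Op 2: best P0=- P1=-
Op 3: best P0=NH1 P1=-
Op 4: best P0=NH1 P1=-
Op 5: best P0=NH1 P1=-
Op 6: best P0=NH0 P1=-
Op 7: best P0=NH1 P1=-
Op 8: best P0=NH1 P1=NH2
Op 9: best P0=NH0 P1=NH2

Answer: P0:NH0 P1:NH2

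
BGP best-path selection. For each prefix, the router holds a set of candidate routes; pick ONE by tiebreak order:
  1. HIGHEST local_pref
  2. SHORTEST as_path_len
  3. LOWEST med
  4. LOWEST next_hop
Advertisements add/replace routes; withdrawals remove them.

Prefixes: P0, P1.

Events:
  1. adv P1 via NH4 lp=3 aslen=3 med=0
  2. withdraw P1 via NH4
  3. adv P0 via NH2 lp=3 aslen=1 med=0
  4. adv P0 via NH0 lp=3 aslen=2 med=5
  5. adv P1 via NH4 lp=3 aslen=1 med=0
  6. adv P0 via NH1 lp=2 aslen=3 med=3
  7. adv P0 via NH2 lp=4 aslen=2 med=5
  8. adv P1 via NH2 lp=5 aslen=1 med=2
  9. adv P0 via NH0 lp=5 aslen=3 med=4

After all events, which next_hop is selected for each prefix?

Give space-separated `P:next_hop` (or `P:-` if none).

Op 1: best P0=- P1=NH4
Op 2: best P0=- P1=-
Op 3: best P0=NH2 P1=-
Op 4: best P0=NH2 P1=-
Op 5: best P0=NH2 P1=NH4
Op 6: best P0=NH2 P1=NH4
Op 7: best P0=NH2 P1=NH4
Op 8: best P0=NH2 P1=NH2
Op 9: best P0=NH0 P1=NH2

Answer: P0:NH0 P1:NH2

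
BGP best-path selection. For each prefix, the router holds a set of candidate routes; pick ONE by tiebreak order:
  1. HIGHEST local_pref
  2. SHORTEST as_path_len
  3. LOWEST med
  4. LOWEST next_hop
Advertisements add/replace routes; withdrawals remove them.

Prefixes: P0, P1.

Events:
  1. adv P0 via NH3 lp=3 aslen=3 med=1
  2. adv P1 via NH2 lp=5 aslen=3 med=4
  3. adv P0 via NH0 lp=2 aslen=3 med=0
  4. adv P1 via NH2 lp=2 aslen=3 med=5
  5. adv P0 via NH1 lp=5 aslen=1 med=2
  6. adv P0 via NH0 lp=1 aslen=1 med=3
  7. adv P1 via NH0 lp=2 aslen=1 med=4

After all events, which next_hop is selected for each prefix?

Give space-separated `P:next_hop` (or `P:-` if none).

Op 1: best P0=NH3 P1=-
Op 2: best P0=NH3 P1=NH2
Op 3: best P0=NH3 P1=NH2
Op 4: best P0=NH3 P1=NH2
Op 5: best P0=NH1 P1=NH2
Op 6: best P0=NH1 P1=NH2
Op 7: best P0=NH1 P1=NH0

Answer: P0:NH1 P1:NH0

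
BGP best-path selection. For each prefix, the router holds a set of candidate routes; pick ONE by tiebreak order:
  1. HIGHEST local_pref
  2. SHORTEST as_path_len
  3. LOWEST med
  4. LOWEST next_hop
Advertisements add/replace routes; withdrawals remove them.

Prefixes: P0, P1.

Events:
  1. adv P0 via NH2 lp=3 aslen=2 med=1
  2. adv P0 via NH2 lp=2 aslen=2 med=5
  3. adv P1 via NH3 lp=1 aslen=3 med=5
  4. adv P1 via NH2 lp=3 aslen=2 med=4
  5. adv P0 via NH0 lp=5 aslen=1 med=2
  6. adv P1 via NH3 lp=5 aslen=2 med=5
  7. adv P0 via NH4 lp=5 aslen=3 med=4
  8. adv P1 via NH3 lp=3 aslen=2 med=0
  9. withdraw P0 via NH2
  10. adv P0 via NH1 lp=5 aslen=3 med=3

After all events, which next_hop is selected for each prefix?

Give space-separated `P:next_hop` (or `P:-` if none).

Answer: P0:NH0 P1:NH3

Derivation:
Op 1: best P0=NH2 P1=-
Op 2: best P0=NH2 P1=-
Op 3: best P0=NH2 P1=NH3
Op 4: best P0=NH2 P1=NH2
Op 5: best P0=NH0 P1=NH2
Op 6: best P0=NH0 P1=NH3
Op 7: best P0=NH0 P1=NH3
Op 8: best P0=NH0 P1=NH3
Op 9: best P0=NH0 P1=NH3
Op 10: best P0=NH0 P1=NH3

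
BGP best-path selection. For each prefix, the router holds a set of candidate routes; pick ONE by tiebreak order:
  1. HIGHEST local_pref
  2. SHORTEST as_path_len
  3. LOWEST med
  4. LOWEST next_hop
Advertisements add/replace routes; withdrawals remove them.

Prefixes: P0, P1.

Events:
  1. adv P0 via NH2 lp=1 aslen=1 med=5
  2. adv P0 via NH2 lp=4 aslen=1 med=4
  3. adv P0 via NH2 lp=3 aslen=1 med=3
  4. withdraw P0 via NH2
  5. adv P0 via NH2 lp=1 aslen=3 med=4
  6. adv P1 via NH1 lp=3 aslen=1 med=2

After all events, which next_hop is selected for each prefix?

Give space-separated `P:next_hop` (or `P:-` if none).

Op 1: best P0=NH2 P1=-
Op 2: best P0=NH2 P1=-
Op 3: best P0=NH2 P1=-
Op 4: best P0=- P1=-
Op 5: best P0=NH2 P1=-
Op 6: best P0=NH2 P1=NH1

Answer: P0:NH2 P1:NH1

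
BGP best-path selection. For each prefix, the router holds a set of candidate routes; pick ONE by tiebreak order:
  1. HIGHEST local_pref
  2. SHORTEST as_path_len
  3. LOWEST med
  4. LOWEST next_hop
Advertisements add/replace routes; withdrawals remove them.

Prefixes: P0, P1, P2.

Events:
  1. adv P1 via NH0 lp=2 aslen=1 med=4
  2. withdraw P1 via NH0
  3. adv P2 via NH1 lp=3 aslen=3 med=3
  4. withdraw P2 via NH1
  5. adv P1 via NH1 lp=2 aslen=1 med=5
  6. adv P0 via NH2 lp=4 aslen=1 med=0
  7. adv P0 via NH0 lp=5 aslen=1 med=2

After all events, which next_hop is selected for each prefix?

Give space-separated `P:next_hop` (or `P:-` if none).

Op 1: best P0=- P1=NH0 P2=-
Op 2: best P0=- P1=- P2=-
Op 3: best P0=- P1=- P2=NH1
Op 4: best P0=- P1=- P2=-
Op 5: best P0=- P1=NH1 P2=-
Op 6: best P0=NH2 P1=NH1 P2=-
Op 7: best P0=NH0 P1=NH1 P2=-

Answer: P0:NH0 P1:NH1 P2:-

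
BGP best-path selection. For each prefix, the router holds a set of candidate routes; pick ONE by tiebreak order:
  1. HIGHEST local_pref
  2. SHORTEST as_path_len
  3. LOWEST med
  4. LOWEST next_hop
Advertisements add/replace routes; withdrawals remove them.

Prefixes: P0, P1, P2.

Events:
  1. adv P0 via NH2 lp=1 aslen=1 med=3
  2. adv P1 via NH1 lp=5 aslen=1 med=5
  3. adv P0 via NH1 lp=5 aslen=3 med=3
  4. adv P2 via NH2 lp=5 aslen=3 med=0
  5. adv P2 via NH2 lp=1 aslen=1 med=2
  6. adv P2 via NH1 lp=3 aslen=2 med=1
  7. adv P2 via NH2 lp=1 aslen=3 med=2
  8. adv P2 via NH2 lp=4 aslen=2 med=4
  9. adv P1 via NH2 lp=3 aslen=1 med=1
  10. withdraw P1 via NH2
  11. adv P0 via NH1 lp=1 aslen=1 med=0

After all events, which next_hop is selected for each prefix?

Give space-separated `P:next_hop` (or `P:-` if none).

Answer: P0:NH1 P1:NH1 P2:NH2

Derivation:
Op 1: best P0=NH2 P1=- P2=-
Op 2: best P0=NH2 P1=NH1 P2=-
Op 3: best P0=NH1 P1=NH1 P2=-
Op 4: best P0=NH1 P1=NH1 P2=NH2
Op 5: best P0=NH1 P1=NH1 P2=NH2
Op 6: best P0=NH1 P1=NH1 P2=NH1
Op 7: best P0=NH1 P1=NH1 P2=NH1
Op 8: best P0=NH1 P1=NH1 P2=NH2
Op 9: best P0=NH1 P1=NH1 P2=NH2
Op 10: best P0=NH1 P1=NH1 P2=NH2
Op 11: best P0=NH1 P1=NH1 P2=NH2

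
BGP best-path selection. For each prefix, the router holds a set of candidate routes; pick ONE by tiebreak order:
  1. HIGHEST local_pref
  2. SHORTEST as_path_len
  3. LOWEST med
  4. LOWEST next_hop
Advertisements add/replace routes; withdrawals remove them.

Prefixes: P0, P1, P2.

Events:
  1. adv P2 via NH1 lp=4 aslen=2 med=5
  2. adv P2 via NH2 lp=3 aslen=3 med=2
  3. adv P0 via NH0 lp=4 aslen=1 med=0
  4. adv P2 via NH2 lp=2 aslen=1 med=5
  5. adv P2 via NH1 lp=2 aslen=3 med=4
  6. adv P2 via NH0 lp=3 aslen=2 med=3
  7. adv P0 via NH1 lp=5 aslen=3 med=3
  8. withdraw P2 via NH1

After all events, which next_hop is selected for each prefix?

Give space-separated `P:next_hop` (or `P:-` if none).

Answer: P0:NH1 P1:- P2:NH0

Derivation:
Op 1: best P0=- P1=- P2=NH1
Op 2: best P0=- P1=- P2=NH1
Op 3: best P0=NH0 P1=- P2=NH1
Op 4: best P0=NH0 P1=- P2=NH1
Op 5: best P0=NH0 P1=- P2=NH2
Op 6: best P0=NH0 P1=- P2=NH0
Op 7: best P0=NH1 P1=- P2=NH0
Op 8: best P0=NH1 P1=- P2=NH0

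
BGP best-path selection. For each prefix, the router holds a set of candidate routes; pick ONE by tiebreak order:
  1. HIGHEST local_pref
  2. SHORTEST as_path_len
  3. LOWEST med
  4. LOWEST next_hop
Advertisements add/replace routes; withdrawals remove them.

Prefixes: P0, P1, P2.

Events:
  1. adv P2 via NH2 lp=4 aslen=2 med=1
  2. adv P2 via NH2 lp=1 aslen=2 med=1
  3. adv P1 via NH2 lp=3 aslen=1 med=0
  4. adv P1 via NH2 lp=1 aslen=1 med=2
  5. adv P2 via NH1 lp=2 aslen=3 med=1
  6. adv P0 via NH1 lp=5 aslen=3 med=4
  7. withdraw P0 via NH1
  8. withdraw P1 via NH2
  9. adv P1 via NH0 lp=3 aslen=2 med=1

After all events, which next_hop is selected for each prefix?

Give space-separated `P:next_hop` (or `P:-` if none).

Op 1: best P0=- P1=- P2=NH2
Op 2: best P0=- P1=- P2=NH2
Op 3: best P0=- P1=NH2 P2=NH2
Op 4: best P0=- P1=NH2 P2=NH2
Op 5: best P0=- P1=NH2 P2=NH1
Op 6: best P0=NH1 P1=NH2 P2=NH1
Op 7: best P0=- P1=NH2 P2=NH1
Op 8: best P0=- P1=- P2=NH1
Op 9: best P0=- P1=NH0 P2=NH1

Answer: P0:- P1:NH0 P2:NH1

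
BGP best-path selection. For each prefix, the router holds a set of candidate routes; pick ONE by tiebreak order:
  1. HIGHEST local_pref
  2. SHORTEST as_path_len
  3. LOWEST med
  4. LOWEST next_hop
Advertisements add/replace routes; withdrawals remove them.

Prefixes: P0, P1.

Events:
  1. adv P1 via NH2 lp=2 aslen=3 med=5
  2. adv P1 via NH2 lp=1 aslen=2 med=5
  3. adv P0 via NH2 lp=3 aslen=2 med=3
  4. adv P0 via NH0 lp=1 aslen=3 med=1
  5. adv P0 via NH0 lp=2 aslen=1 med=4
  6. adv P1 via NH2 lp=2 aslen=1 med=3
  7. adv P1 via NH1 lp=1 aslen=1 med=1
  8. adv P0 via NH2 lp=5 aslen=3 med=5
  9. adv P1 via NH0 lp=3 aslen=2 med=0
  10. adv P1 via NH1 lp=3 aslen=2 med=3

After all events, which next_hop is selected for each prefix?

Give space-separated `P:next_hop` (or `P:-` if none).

Answer: P0:NH2 P1:NH0

Derivation:
Op 1: best P0=- P1=NH2
Op 2: best P0=- P1=NH2
Op 3: best P0=NH2 P1=NH2
Op 4: best P0=NH2 P1=NH2
Op 5: best P0=NH2 P1=NH2
Op 6: best P0=NH2 P1=NH2
Op 7: best P0=NH2 P1=NH2
Op 8: best P0=NH2 P1=NH2
Op 9: best P0=NH2 P1=NH0
Op 10: best P0=NH2 P1=NH0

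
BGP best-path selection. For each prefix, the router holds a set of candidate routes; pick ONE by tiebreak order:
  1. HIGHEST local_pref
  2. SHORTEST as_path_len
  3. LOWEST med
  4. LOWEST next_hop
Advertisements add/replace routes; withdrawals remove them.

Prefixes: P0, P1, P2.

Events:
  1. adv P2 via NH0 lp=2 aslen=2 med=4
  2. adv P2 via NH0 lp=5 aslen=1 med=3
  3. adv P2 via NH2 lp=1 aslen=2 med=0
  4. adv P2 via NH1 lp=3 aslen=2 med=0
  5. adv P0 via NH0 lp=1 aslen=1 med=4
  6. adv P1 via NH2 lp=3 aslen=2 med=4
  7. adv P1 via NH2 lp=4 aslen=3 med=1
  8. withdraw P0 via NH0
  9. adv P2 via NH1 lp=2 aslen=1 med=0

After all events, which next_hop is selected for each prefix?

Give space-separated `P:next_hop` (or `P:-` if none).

Op 1: best P0=- P1=- P2=NH0
Op 2: best P0=- P1=- P2=NH0
Op 3: best P0=- P1=- P2=NH0
Op 4: best P0=- P1=- P2=NH0
Op 5: best P0=NH0 P1=- P2=NH0
Op 6: best P0=NH0 P1=NH2 P2=NH0
Op 7: best P0=NH0 P1=NH2 P2=NH0
Op 8: best P0=- P1=NH2 P2=NH0
Op 9: best P0=- P1=NH2 P2=NH0

Answer: P0:- P1:NH2 P2:NH0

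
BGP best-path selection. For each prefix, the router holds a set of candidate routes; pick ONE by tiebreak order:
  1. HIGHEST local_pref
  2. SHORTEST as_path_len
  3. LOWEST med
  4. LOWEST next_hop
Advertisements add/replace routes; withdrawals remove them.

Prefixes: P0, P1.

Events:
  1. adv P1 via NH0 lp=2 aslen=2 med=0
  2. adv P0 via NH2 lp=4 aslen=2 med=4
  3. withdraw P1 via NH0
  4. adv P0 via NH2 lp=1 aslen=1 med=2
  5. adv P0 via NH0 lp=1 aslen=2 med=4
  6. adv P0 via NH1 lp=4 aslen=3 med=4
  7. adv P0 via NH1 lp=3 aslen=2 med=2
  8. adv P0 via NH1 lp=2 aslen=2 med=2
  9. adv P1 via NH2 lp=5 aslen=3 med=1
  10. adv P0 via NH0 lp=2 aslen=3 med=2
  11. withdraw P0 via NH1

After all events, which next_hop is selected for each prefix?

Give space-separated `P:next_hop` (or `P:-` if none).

Op 1: best P0=- P1=NH0
Op 2: best P0=NH2 P1=NH0
Op 3: best P0=NH2 P1=-
Op 4: best P0=NH2 P1=-
Op 5: best P0=NH2 P1=-
Op 6: best P0=NH1 P1=-
Op 7: best P0=NH1 P1=-
Op 8: best P0=NH1 P1=-
Op 9: best P0=NH1 P1=NH2
Op 10: best P0=NH1 P1=NH2
Op 11: best P0=NH0 P1=NH2

Answer: P0:NH0 P1:NH2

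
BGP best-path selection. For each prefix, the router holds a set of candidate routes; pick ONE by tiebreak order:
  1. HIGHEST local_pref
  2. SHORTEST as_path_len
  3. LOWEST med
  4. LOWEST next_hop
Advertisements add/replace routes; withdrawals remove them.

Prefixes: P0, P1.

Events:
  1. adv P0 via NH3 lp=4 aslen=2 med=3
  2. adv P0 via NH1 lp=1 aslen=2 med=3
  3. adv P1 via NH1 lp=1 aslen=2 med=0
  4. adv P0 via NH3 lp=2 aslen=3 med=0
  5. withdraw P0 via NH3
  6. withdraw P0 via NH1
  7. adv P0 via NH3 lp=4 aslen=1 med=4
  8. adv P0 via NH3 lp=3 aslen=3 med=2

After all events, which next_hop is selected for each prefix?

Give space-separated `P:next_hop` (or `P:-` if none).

Answer: P0:NH3 P1:NH1

Derivation:
Op 1: best P0=NH3 P1=-
Op 2: best P0=NH3 P1=-
Op 3: best P0=NH3 P1=NH1
Op 4: best P0=NH3 P1=NH1
Op 5: best P0=NH1 P1=NH1
Op 6: best P0=- P1=NH1
Op 7: best P0=NH3 P1=NH1
Op 8: best P0=NH3 P1=NH1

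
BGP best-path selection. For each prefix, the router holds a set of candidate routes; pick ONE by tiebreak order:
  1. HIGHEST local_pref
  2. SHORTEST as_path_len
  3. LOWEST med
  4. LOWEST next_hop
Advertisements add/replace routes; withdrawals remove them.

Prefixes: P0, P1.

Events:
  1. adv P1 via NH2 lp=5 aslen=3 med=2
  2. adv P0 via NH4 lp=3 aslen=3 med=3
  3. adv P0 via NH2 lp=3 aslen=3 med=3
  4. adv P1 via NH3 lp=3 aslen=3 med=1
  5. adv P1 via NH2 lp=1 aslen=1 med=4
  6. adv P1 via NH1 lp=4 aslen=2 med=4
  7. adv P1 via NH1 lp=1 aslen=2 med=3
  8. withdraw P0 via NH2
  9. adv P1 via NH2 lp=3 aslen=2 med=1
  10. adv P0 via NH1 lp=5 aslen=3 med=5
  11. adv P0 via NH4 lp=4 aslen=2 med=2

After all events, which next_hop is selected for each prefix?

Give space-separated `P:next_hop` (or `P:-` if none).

Answer: P0:NH1 P1:NH2

Derivation:
Op 1: best P0=- P1=NH2
Op 2: best P0=NH4 P1=NH2
Op 3: best P0=NH2 P1=NH2
Op 4: best P0=NH2 P1=NH2
Op 5: best P0=NH2 P1=NH3
Op 6: best P0=NH2 P1=NH1
Op 7: best P0=NH2 P1=NH3
Op 8: best P0=NH4 P1=NH3
Op 9: best P0=NH4 P1=NH2
Op 10: best P0=NH1 P1=NH2
Op 11: best P0=NH1 P1=NH2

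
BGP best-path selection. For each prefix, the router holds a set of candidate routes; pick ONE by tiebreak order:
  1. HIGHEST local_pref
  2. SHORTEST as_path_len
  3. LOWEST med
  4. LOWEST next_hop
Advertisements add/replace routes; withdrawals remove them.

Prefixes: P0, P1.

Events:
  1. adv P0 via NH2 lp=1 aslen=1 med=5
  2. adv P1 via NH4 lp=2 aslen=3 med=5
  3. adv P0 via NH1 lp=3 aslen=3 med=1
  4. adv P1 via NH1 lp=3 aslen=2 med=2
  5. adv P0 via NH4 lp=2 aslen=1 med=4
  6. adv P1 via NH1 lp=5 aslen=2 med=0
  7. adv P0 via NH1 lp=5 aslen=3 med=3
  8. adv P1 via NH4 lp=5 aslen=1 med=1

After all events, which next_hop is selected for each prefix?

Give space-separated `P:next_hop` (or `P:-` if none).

Op 1: best P0=NH2 P1=-
Op 2: best P0=NH2 P1=NH4
Op 3: best P0=NH1 P1=NH4
Op 4: best P0=NH1 P1=NH1
Op 5: best P0=NH1 P1=NH1
Op 6: best P0=NH1 P1=NH1
Op 7: best P0=NH1 P1=NH1
Op 8: best P0=NH1 P1=NH4

Answer: P0:NH1 P1:NH4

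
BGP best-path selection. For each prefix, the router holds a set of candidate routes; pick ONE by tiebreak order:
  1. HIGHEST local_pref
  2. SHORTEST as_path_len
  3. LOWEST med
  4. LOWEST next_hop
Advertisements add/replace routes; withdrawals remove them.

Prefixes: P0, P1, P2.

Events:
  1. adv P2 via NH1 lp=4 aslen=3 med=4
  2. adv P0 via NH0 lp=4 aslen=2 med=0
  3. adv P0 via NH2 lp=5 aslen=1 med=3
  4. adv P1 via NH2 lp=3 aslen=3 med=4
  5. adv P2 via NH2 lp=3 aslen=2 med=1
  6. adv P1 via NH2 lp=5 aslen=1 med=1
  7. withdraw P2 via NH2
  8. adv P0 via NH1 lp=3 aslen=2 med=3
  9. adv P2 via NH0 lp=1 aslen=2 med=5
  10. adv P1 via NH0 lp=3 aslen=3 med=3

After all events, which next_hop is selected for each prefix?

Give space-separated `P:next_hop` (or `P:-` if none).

Op 1: best P0=- P1=- P2=NH1
Op 2: best P0=NH0 P1=- P2=NH1
Op 3: best P0=NH2 P1=- P2=NH1
Op 4: best P0=NH2 P1=NH2 P2=NH1
Op 5: best P0=NH2 P1=NH2 P2=NH1
Op 6: best P0=NH2 P1=NH2 P2=NH1
Op 7: best P0=NH2 P1=NH2 P2=NH1
Op 8: best P0=NH2 P1=NH2 P2=NH1
Op 9: best P0=NH2 P1=NH2 P2=NH1
Op 10: best P0=NH2 P1=NH2 P2=NH1

Answer: P0:NH2 P1:NH2 P2:NH1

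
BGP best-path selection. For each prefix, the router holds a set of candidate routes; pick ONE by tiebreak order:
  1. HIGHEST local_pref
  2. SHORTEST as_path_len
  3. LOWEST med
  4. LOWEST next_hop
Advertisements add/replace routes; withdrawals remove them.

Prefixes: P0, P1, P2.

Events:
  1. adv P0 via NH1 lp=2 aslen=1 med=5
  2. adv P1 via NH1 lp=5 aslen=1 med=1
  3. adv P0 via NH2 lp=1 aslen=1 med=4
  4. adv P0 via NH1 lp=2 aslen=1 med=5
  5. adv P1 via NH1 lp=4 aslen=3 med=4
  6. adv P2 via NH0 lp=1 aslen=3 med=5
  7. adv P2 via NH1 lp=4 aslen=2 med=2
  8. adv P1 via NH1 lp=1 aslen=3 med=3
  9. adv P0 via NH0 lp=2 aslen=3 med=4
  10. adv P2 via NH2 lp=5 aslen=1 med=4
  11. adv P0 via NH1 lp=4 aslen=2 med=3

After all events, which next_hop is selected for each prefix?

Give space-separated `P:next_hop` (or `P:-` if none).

Answer: P0:NH1 P1:NH1 P2:NH2

Derivation:
Op 1: best P0=NH1 P1=- P2=-
Op 2: best P0=NH1 P1=NH1 P2=-
Op 3: best P0=NH1 P1=NH1 P2=-
Op 4: best P0=NH1 P1=NH1 P2=-
Op 5: best P0=NH1 P1=NH1 P2=-
Op 6: best P0=NH1 P1=NH1 P2=NH0
Op 7: best P0=NH1 P1=NH1 P2=NH1
Op 8: best P0=NH1 P1=NH1 P2=NH1
Op 9: best P0=NH1 P1=NH1 P2=NH1
Op 10: best P0=NH1 P1=NH1 P2=NH2
Op 11: best P0=NH1 P1=NH1 P2=NH2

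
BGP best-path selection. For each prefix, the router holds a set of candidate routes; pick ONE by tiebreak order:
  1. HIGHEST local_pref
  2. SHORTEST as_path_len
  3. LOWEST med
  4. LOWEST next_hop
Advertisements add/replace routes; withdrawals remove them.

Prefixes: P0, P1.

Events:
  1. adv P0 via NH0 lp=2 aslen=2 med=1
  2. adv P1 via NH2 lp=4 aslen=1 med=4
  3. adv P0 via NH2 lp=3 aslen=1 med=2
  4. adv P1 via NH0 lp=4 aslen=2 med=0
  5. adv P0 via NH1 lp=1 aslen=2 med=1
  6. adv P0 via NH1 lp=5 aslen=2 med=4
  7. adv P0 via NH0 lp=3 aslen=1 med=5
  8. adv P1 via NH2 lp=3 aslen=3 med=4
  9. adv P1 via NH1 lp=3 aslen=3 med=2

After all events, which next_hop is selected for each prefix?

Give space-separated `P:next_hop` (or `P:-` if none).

Op 1: best P0=NH0 P1=-
Op 2: best P0=NH0 P1=NH2
Op 3: best P0=NH2 P1=NH2
Op 4: best P0=NH2 P1=NH2
Op 5: best P0=NH2 P1=NH2
Op 6: best P0=NH1 P1=NH2
Op 7: best P0=NH1 P1=NH2
Op 8: best P0=NH1 P1=NH0
Op 9: best P0=NH1 P1=NH0

Answer: P0:NH1 P1:NH0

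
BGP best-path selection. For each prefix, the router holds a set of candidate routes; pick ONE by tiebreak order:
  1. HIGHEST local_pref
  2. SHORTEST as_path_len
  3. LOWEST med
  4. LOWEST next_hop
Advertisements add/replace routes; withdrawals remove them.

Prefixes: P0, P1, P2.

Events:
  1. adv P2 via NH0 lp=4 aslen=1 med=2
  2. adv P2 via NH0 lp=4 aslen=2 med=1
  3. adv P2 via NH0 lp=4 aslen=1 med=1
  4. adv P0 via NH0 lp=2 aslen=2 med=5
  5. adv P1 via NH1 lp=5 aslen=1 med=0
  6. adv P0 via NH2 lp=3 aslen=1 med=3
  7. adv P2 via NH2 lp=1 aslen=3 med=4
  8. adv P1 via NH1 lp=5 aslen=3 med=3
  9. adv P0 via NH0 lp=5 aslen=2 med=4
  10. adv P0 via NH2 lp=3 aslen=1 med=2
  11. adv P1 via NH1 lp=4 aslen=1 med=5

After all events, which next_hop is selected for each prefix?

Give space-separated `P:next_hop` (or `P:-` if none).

Op 1: best P0=- P1=- P2=NH0
Op 2: best P0=- P1=- P2=NH0
Op 3: best P0=- P1=- P2=NH0
Op 4: best P0=NH0 P1=- P2=NH0
Op 5: best P0=NH0 P1=NH1 P2=NH0
Op 6: best P0=NH2 P1=NH1 P2=NH0
Op 7: best P0=NH2 P1=NH1 P2=NH0
Op 8: best P0=NH2 P1=NH1 P2=NH0
Op 9: best P0=NH0 P1=NH1 P2=NH0
Op 10: best P0=NH0 P1=NH1 P2=NH0
Op 11: best P0=NH0 P1=NH1 P2=NH0

Answer: P0:NH0 P1:NH1 P2:NH0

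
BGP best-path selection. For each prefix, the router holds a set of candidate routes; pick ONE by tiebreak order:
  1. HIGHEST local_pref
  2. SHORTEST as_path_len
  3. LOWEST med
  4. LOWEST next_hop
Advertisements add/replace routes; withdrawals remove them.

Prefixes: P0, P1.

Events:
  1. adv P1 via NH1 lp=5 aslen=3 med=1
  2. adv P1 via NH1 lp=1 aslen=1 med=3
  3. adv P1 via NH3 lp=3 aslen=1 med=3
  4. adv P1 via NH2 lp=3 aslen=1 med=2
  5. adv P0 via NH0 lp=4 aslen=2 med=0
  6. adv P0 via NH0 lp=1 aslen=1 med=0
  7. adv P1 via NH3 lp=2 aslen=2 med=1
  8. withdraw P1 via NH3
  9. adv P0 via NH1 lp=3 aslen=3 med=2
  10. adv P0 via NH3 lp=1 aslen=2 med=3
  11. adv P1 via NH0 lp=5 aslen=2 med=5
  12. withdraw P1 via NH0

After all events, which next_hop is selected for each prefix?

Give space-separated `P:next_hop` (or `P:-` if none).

Answer: P0:NH1 P1:NH2

Derivation:
Op 1: best P0=- P1=NH1
Op 2: best P0=- P1=NH1
Op 3: best P0=- P1=NH3
Op 4: best P0=- P1=NH2
Op 5: best P0=NH0 P1=NH2
Op 6: best P0=NH0 P1=NH2
Op 7: best P0=NH0 P1=NH2
Op 8: best P0=NH0 P1=NH2
Op 9: best P0=NH1 P1=NH2
Op 10: best P0=NH1 P1=NH2
Op 11: best P0=NH1 P1=NH0
Op 12: best P0=NH1 P1=NH2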